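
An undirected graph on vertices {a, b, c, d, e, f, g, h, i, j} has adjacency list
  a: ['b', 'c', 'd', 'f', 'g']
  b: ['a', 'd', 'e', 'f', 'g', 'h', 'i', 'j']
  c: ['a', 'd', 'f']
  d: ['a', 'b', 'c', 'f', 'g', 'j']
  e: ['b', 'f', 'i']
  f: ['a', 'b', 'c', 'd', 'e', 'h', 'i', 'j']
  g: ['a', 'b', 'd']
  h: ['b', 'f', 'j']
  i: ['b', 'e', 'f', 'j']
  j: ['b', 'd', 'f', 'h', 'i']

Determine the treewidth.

A width-3 tree decomposition is:
Bags: B1 = {b, f, h, j}  B2 = {b, d, f, j}  B3 = {a, b, d, f}  B4 = {a, c, d, f}  B5 = {b, f, i, j}  B6 = {b, e, f, i}  B7 = {a, b, d, g}
Tree: B1–B2, B2–B3, B3–B4, B1–B5, B5–B6, B3–B7
Each bag holds 4 vertices, so the decomposition has width 3, which upper-bounds the treewidth. Conversely, {a, b, d, g} is a clique of size 4, and the vertices of any clique must share a bag in every tree decomposition; so some bag has ≥ 4 vertices and tw(G) ≥ 3. Hence tw(G) = 3 exactly.

3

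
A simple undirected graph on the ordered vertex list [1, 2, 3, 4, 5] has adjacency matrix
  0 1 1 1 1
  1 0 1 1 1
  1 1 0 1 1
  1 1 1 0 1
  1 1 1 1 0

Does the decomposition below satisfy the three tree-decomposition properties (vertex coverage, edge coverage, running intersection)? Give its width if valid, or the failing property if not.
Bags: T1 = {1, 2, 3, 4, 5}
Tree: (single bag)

Yes; width 4.

Every vertex of G appears in some bag (union = {1, 2, 3, 4, 5}); every edge is covered by a bag; and for each vertex v the set of bags containing v is connected in the bag tree. The decomposition is therefore valid. The largest bag has 5 vertices, so the width is 4.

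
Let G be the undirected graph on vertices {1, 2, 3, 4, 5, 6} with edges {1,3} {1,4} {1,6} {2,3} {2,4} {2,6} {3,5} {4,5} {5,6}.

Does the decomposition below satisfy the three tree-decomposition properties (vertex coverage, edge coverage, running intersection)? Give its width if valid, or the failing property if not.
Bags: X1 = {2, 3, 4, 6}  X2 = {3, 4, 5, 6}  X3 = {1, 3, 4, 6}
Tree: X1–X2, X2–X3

Checking the three conditions: (i) the bags cover all of {1, 2, 3, 4, 5, 6}; (ii) for each edge, some bag contains both endpoints; (iii) the bags containing any fixed vertex form a subtree. All hold, so the decomposition is valid with width 4 − 1 = 3.

Yes; width 3.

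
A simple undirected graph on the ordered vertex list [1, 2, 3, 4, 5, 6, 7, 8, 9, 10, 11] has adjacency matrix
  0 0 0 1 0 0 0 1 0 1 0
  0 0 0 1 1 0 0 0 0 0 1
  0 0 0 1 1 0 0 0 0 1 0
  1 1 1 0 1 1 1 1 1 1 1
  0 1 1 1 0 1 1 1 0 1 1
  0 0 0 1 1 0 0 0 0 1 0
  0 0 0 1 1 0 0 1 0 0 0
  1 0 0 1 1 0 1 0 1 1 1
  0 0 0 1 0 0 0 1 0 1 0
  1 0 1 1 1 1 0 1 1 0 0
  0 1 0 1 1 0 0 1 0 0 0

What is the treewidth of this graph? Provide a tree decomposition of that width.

Treewidth 3.
One such decomposition:
Bags: B1 = {2, 4, 5, 11}  B2 = {4, 5, 8, 11}  B3 = {4, 5, 7, 8}  B4 = {4, 5, 8, 10}  B5 = {1, 4, 8, 10}  B6 = {4, 8, 9, 10}  B7 = {4, 5, 6, 10}  B8 = {3, 4, 5, 10}
Tree: B1–B2, B2–B3, B2–B4, B4–B5, B4–B6, B4–B7, B7–B8

The largest bag has 4 vertices, giving width 3; this decomposition certifies tw(G) ≤ 3. For the lower bound, the 4 vertices {1, 4, 8, 10} are pairwise adjacent, and any tree decomposition puts a clique entirely inside one bag — forcing width ≥ 3. The upper and lower bounds meet at 3, so that is the treewidth.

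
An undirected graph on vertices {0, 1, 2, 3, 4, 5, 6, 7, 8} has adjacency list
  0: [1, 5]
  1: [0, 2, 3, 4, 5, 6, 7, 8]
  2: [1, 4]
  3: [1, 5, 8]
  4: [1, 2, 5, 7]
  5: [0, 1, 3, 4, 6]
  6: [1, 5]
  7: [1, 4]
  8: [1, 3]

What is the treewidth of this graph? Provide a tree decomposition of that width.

Treewidth 2.
One optimal decomposition is:
Bags: B1 = {1, 4, 5}  B2 = {1, 2, 4}  B3 = {0, 1, 5}  B4 = {1, 4, 7}  B5 = {1, 5, 6}  B6 = {1, 3, 5}  B7 = {1, 3, 8}
Tree: B1–B2, B1–B3, B1–B4, B3–B5, B5–B6, B6–B7

The largest bag has 3 vertices, giving width 2; this decomposition certifies tw(G) ≤ 2. Conversely, {1, 3, 8} is a clique of size 3, and the vertices of any clique must share a bag in every tree decomposition; so some bag has ≥ 3 vertices and tw(G) ≥ 2. The upper and lower bounds meet at 2, so that is the treewidth.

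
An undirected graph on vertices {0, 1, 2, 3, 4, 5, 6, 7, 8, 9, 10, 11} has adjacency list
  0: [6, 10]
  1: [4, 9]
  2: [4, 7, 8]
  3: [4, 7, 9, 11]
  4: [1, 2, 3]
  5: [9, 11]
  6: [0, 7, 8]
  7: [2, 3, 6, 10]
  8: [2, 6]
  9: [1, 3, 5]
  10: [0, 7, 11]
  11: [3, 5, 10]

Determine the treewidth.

A width-3 tree decomposition is:
Bags: B1 = {0, 6, 8, 10}  B2 = {6, 7, 8, 10}  B3 = {2, 7, 8, 10}  B4 = {2, 7, 10, 11}  B5 = {2, 3, 7, 11}  B6 = {2, 3, 4, 11}  B7 = {3, 4, 5, 11}  B8 = {3, 4, 5, 9}  B9 = {1, 4, 5, 9}
Tree: B1–B2, B2–B3, B3–B4, B4–B5, B5–B6, B6–B7, B7–B8, B8–B9
Each bag holds 4 vertices, so the decomposition has width 3, which upper-bounds the treewidth. For the lower bound: the 4 vertex sets {0,6,8}, {10}, {7}, {2,3,4,11} are disjoint, each induces a connected subgraph, and every pair is joined by at least one edge of G. Contracting each set to a single vertex therefore yields K_{4} as a minor, and since treewidth is minor-monotone, tw(G) ≥ tw(K_{4}) = 3. Hence tw(G) = 3 exactly.

3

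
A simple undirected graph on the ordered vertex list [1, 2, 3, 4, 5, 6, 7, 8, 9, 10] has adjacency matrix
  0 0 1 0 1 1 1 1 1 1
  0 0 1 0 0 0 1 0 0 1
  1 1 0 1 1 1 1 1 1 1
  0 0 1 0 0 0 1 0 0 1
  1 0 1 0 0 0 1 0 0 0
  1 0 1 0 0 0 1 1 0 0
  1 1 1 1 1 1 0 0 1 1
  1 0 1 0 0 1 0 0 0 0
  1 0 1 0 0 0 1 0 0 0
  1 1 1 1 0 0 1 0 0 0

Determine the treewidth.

A width-3 tree decomposition is:
Bags: B1 = {1, 3, 7, 10}  B2 = {1, 3, 6, 7}  B3 = {1, 3, 5, 7}  B4 = {2, 3, 7, 10}  B5 = {1, 3, 7, 9}  B6 = {3, 4, 7, 10}  B7 = {1, 3, 6, 8}
Tree: B1–B2, B2–B3, B1–B4, B2–B5, B1–B6, B2–B7
Every bag has size at most 4, so the width is 4 − 1 = 3 and tw(G) ≤ 3. Conversely, {1, 3, 6, 8} is a clique of size 4, and the vertices of any clique must share a bag in every tree decomposition; so some bag has ≥ 4 vertices and tw(G) ≥ 3. The upper and lower bounds meet at 3, so that is the treewidth.

3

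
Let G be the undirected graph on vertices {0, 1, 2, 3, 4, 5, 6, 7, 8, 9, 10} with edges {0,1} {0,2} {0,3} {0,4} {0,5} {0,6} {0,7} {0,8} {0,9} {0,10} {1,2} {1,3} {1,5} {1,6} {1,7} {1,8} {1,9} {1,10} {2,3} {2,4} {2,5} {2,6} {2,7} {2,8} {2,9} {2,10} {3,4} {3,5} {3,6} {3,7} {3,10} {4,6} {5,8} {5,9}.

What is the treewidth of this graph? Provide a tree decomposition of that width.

Each bag holds 5 vertices, so the decomposition has width 4, which upper-bounds the treewidth. For the lower bound, the 5 vertices {0, 1, 2, 5, 8} are pairwise adjacent, and any tree decomposition puts a clique entirely inside one bag — forcing width ≥ 4. Therefore the treewidth is 4.

Treewidth 4.
One such decomposition:
Bags: B1 = {0, 1, 2, 3, 5}  B2 = {0, 1, 2, 3, 7}  B3 = {0, 1, 2, 5, 8}  B4 = {0, 1, 2, 3, 6}  B5 = {0, 1, 2, 3, 10}  B6 = {0, 2, 3, 4, 6}  B7 = {0, 1, 2, 5, 9}
Tree: B1–B2, B1–B3, B2–B4, B4–B5, B4–B6, B3–B7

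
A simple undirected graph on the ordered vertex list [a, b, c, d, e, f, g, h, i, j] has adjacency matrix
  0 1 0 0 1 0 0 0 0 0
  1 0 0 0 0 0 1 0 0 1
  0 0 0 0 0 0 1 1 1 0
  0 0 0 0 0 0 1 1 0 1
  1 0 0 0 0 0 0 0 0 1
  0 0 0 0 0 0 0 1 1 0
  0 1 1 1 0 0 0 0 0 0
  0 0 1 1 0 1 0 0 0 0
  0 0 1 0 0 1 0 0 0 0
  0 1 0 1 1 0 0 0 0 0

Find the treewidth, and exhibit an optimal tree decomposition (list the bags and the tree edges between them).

Treewidth 2.
One optimal decomposition is:
Bags: B1 = {c, f, i}  B2 = {c, f, h}  B3 = {c, g, h}  B4 = {d, g, h}  B5 = {b, d, g}  B6 = {b, d, j}  B7 = {a, b, j}  B8 = {a, e, j}
Tree: B1–B2, B2–B3, B3–B4, B4–B5, B5–B6, B6–B7, B7–B8

Every bag has size at most 3, so the width is 3 − 1 = 2 and tw(G) ≤ 2. The edges i–f–h–c–i form a cycle, so G is not a tree and its treewidth is at least 2. Combining the bounds, tw(G) = 2.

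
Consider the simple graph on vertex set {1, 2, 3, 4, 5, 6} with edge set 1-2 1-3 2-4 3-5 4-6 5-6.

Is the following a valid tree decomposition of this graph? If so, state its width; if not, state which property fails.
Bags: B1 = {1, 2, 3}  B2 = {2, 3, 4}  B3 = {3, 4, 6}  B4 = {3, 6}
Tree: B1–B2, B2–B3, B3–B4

No — vertex 5 appears in no bag.

A tree decomposition must satisfy three properties: every vertex lies in some bag; for every edge, both endpoints lie together in some bag; and for every vertex, the bags containing it form a connected subtree. Here vertex 5 appears in no bag, so the decomposition is invalid.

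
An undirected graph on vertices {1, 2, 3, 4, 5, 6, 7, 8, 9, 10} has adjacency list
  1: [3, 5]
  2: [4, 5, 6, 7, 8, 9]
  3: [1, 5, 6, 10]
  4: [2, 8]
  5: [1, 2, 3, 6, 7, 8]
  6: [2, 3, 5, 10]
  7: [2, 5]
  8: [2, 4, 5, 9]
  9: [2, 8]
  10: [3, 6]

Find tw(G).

2

A width-2 tree decomposition is:
Bags: B1 = {2, 5, 6}  B2 = {2, 5, 8}  B3 = {2, 5, 7}  B4 = {3, 5, 6}  B5 = {3, 6, 10}  B6 = {2, 4, 8}  B7 = {2, 8, 9}  B8 = {1, 3, 5}
Tree: B1–B2, B1–B3, B1–B4, B4–B5, B2–B6, B6–B7, B4–B8
The largest bag has 3 vertices, giving width 2; this decomposition certifies tw(G) ≤ 2. On the other hand G contains the 3-clique {3, 6, 10}. A clique must lie in a single bag of any decomposition, so no decomposition can have width below 2. Hence tw(G) = 2 exactly.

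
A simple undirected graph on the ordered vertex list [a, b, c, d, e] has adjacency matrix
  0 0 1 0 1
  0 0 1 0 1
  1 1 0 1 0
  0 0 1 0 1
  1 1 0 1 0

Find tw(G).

A width-2 tree decomposition is:
Bags: B1 = {b, c, e}  B2 = {a, c, e}  B3 = {c, d, e}
Tree: B1–B2, B2–B3
Every bag has size at most 3, so the width is 3 − 1 = 2 and tw(G) ≤ 2. For the lower bound, G contains the cycle b–e–a–c–b, so G is not a forest; only forests have treewidth ≤ 1, hence tw(G) ≥ 2. Combining the bounds, tw(G) = 2.

2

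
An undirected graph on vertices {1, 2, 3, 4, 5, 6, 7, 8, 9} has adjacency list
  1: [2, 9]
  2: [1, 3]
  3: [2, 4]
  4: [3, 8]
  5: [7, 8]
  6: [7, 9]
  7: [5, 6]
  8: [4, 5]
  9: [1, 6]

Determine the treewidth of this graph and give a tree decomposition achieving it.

Every bag has size at most 3, so the width is 3 − 1 = 2 and tw(G) ≤ 2. For the lower bound, G contains the cycle 6–9–1–2–3–4–8–5–7–6, so G is not a forest; only forests have treewidth ≤ 1, hence tw(G) ≥ 2. Hence tw(G) = 2 exactly.

Treewidth 2.
Bags: B1 = {1, 6, 9}  B2 = {1, 2, 6}  B3 = {2, 3, 6}  B4 = {3, 4, 6}  B5 = {4, 6, 8}  B6 = {5, 6, 8}  B7 = {5, 6, 7}
Tree: B1–B2, B2–B3, B3–B4, B4–B5, B5–B6, B6–B7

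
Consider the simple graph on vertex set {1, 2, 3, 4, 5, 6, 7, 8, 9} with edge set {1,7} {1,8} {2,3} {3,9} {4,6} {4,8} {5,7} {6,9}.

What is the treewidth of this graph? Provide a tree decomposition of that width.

Treewidth 1.
Bags: B1 = {2, 3}  B2 = {3, 9}  B3 = {6, 9}  B4 = {4, 6}  B5 = {4, 8}  B6 = {1, 8}  B7 = {1, 7}  B8 = {5, 7}
Tree: B1–B2, B2–B3, B3–B4, B4–B5, B5–B6, B6–B7, B7–B8

The largest bag has 2 vertices, giving width 1; this decomposition certifies tw(G) ≤ 1. Any graph with an edge has treewidth ≥ 1, and G has the edge 2–3. Hence tw(G) = 1 exactly.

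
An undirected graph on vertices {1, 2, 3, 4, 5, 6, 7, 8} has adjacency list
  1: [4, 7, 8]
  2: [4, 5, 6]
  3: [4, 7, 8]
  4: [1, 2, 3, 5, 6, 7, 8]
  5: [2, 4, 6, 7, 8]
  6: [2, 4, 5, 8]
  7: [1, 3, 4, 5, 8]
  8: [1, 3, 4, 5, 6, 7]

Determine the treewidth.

3

A width-3 tree decomposition is:
Bags: B1 = {4, 5, 6, 8}  B2 = {4, 5, 7, 8}  B3 = {2, 4, 5, 6}  B4 = {3, 4, 7, 8}  B5 = {1, 4, 7, 8}
Tree: B1–B2, B1–B3, B2–B4, B4–B5
The largest bag has 4 vertices, giving width 3; this decomposition certifies tw(G) ≤ 3. For the lower bound, the 4 vertices {4, 5, 6, 8} are pairwise adjacent, and any tree decomposition puts a clique entirely inside one bag — forcing width ≥ 3. Hence tw(G) = 3 exactly.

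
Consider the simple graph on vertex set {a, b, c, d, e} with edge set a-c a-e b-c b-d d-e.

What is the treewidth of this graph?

2

A width-2 tree decomposition is:
Bags: B1 = {a, b, c}  B2 = {a, b, d}  B3 = {a, d, e}
Tree: B1–B2, B2–B3
The largest bag has 3 vertices, giving width 2; this decomposition certifies tw(G) ≤ 2. For the lower bound, G contains the cycle a–c–b–d–e–a, so G is not a forest; only forests have treewidth ≤ 1, hence tw(G) ≥ 2. Hence tw(G) = 2 exactly.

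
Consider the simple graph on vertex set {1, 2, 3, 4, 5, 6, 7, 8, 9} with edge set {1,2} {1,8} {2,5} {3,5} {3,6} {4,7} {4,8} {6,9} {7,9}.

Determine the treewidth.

A width-2 tree decomposition is:
Bags: B1 = {4, 7, 8}  B2 = {1, 7, 8}  B3 = {1, 2, 7}  B4 = {2, 5, 7}  B5 = {3, 5, 7}  B6 = {3, 6, 7}  B7 = {6, 7, 9}
Tree: B1–B2, B2–B3, B3–B4, B4–B5, B5–B6, B6–B7
The largest bag has 3 vertices, giving width 2; this decomposition certifies tw(G) ≤ 2. For the lower bound, G contains the cycle 7–4–8–1–2–5–3–6–9–7, so G is not a forest; only forests have treewidth ≤ 1, hence tw(G) ≥ 2. Hence tw(G) = 2 exactly.

2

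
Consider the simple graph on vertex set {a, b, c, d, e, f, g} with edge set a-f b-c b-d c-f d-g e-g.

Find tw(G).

A width-1 tree decomposition is:
Bags: B1 = {a, f}  B2 = {c, f}  B3 = {b, c}  B4 = {b, d}  B5 = {d, g}  B6 = {e, g}
Tree: B1–B2, B2–B3, B3–B4, B4–B5, B5–B6
Every bag has size at most 2, so the width is 2 − 1 = 1 and tw(G) ≤ 1. Since G has at least one edge (e.g. a–f), it is not an edgeless graph, so tw(G) ≥ 1. Combining the bounds, tw(G) = 1.

1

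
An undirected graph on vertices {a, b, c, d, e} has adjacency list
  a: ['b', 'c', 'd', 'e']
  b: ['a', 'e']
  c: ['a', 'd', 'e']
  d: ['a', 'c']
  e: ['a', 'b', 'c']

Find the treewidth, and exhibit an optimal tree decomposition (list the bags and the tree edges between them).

Treewidth 2.
Bags: B1 = {a, c, d}  B2 = {a, c, e}  B3 = {a, b, e}
Tree: B1–B2, B2–B3

Each bag holds 3 vertices, so the decomposition has width 2, which upper-bounds the treewidth. Conversely, {a, c, d} is a clique of size 3, and the vertices of any clique must share a bag in every tree decomposition; so some bag has ≥ 3 vertices and tw(G) ≥ 2. Combining the bounds, tw(G) = 2.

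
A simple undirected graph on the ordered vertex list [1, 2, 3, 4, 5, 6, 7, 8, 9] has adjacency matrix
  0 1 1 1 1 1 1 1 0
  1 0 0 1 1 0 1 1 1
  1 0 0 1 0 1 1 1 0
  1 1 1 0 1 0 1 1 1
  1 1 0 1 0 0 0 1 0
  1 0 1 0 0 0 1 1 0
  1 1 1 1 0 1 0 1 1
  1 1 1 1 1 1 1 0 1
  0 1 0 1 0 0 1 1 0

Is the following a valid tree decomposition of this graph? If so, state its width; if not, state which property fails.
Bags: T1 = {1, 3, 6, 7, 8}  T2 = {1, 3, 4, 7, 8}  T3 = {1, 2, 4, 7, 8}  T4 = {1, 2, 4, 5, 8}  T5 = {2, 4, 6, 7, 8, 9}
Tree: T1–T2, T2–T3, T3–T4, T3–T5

No — bags containing vertex 6 are not connected in the tree.

A tree decomposition must satisfy three properties: every vertex lies in some bag; for every edge, both endpoints lie together in some bag; and for every vertex, the bags containing it form a connected subtree. Here bags containing vertex 6 are not connected in the tree, so the decomposition is invalid.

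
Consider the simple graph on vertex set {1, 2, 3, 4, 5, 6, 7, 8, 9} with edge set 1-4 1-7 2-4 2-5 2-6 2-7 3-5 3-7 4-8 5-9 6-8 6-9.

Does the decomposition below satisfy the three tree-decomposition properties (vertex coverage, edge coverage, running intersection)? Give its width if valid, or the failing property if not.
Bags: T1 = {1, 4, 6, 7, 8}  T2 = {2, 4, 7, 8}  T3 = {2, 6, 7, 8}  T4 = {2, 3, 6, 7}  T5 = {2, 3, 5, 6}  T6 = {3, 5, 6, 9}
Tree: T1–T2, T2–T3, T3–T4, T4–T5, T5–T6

A tree decomposition must satisfy three properties: every vertex lies in some bag; for every edge, both endpoints lie together in some bag; and for every vertex, the bags containing it form a connected subtree. Here bags containing vertex 6 are not connected in the tree, so the decomposition is invalid.

No — bags containing vertex 6 are not connected in the tree.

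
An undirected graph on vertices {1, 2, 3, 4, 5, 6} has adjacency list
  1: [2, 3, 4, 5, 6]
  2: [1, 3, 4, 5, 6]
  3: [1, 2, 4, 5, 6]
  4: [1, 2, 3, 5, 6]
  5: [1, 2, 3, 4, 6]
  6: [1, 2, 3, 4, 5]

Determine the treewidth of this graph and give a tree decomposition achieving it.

A single bag containing all 6 vertices is trivially a valid decomposition of width 5. For the lower bound, the 6 vertices {1, 2, 3, 4, 5, 6} are pairwise adjacent, and any tree decomposition puts a clique entirely inside one bag — forcing width ≥ 5. The upper and lower bounds meet at 5, so that is the treewidth.

Treewidth 5.
Bags: B1 = {1, 2, 3, 4, 5, 6}
Tree: (single bag)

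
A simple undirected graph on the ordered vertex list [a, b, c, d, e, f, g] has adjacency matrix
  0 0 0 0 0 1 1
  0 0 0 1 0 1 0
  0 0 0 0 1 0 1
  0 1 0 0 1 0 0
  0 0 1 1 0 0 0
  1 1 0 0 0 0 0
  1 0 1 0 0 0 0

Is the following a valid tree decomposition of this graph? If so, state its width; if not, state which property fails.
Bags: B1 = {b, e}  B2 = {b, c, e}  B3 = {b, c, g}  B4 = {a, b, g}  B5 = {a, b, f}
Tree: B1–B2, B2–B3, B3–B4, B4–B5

No — vertex d appears in no bag.

A tree decomposition must satisfy three properties: every vertex lies in some bag; for every edge, both endpoints lie together in some bag; and for every vertex, the bags containing it form a connected subtree. Here vertex d appears in no bag, so the decomposition is invalid.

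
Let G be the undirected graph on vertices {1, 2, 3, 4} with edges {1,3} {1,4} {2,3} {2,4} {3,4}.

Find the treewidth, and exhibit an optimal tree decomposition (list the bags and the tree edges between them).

The largest bag has 3 vertices, giving width 2; this decomposition certifies tw(G) ≤ 2. On the other hand G contains the 3-clique {1, 3, 4}. A clique must lie in a single bag of any decomposition, so no decomposition can have width below 2. The upper and lower bounds meet at 2, so that is the treewidth.

Treewidth 2.
One such decomposition:
Bags: B1 = {1, 3, 4}  B2 = {2, 3, 4}
Tree: B1–B2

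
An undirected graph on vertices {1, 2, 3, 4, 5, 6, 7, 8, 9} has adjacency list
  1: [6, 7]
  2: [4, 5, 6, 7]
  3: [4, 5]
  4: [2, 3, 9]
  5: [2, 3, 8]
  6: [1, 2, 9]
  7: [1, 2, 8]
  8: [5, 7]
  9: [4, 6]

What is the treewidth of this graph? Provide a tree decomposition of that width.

Treewidth 3.
One optimal decomposition is:
Bags: B1 = {3, 4, 6, 9}  B2 = {2, 3, 4, 6}  B3 = {2, 3, 5, 6}  B4 = {1, 2, 5, 6}  B5 = {1, 2, 5, 7}  B6 = {1, 5, 7, 8}
Tree: B1–B2, B2–B3, B3–B4, B4–B5, B5–B6

Each bag holds 4 vertices, so the decomposition has width 3, which upper-bounds the treewidth. For the lower bound: the 4 vertex sets {3,4,9}, {6}, {2}, {1,5,7,8} are disjoint, each induces a connected subgraph, and every pair is joined by at least one edge of G. Contracting each set to a single vertex therefore yields K_{4} as a minor, and since treewidth is minor-monotone, tw(G) ≥ tw(K_{4}) = 3. Combining the bounds, tw(G) = 3.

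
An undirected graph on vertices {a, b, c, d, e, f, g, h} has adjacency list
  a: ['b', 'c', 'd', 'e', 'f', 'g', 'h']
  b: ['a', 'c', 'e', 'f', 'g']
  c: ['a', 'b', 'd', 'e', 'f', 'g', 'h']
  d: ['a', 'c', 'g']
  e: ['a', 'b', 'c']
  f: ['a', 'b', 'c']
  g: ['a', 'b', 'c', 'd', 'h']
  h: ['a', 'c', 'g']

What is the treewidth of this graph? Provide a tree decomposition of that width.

Every bag has size at most 4, so the width is 4 − 1 = 3 and tw(G) ≤ 3. For the lower bound, the 4 vertices {a, c, d, g} are pairwise adjacent, and any tree decomposition puts a clique entirely inside one bag — forcing width ≥ 3. Hence tw(G) = 3 exactly.

Treewidth 3.
One optimal decomposition is:
Bags: B1 = {a, b, c, g}  B2 = {a, b, c, f}  B3 = {a, c, g, h}  B4 = {a, c, d, g}  B5 = {a, b, c, e}
Tree: B1–B2, B1–B3, B1–B4, B2–B5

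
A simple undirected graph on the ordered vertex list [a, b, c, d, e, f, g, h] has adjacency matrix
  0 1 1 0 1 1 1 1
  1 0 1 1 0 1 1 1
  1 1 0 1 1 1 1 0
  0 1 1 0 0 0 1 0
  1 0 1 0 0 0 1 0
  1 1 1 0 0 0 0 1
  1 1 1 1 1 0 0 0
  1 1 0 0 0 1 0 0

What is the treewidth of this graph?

3

A width-3 tree decomposition is:
Bags: B1 = {a, b, c, g}  B2 = {a, b, c, f}  B3 = {a, b, f, h}  B4 = {a, c, e, g}  B5 = {b, c, d, g}
Tree: B1–B2, B2–B3, B1–B4, B1–B5
Every bag has size at most 4, so the width is 4 − 1 = 3 and tw(G) ≤ 3. Conversely, {a, c, e, g} is a clique of size 4, and the vertices of any clique must share a bag in every tree decomposition; so some bag has ≥ 4 vertices and tw(G) ≥ 3. Hence tw(G) = 3 exactly.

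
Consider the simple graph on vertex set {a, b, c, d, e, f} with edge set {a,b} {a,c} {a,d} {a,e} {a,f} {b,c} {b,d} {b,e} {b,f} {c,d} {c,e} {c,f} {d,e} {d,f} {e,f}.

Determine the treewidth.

5

A width-5 tree decomposition is:
Bags: B1 = {a, b, c, d, e, f}
Tree: (single bag)
With just one bag of size 6, the width is 6 − 1 = 5, so tw(G) ≤ 5. For the lower bound, the 6 vertices {a, b, c, d, e, f} are pairwise adjacent, and any tree decomposition puts a clique entirely inside one bag — forcing width ≥ 5. Therefore the treewidth is 5.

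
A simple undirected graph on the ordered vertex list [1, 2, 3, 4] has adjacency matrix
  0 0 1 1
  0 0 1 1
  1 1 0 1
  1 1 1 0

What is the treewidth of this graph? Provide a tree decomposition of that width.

Treewidth 2.
Bags: B1 = {1, 3, 4}  B2 = {2, 3, 4}
Tree: B1–B2

Each bag holds 3 vertices, so the decomposition has width 2, which upper-bounds the treewidth. On the other hand G contains the 3-clique {1, 3, 4}. A clique must lie in a single bag of any decomposition, so no decomposition can have width below 2. Hence tw(G) = 2 exactly.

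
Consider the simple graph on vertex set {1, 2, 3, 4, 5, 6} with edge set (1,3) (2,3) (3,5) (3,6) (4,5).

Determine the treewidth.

1

A width-1 tree decomposition is:
Bags: B1 = {2, 3}  B2 = {1, 3}  B3 = {3, 5}  B4 = {4, 5}  B5 = {3, 6}
Tree: B1–B2, B2–B3, B3–B4, B2–B5
The largest bag has 2 vertices, giving width 1; this decomposition certifies tw(G) ≤ 1. G has an edge, so its treewidth is at least 1. The upper and lower bounds meet at 1, so that is the treewidth.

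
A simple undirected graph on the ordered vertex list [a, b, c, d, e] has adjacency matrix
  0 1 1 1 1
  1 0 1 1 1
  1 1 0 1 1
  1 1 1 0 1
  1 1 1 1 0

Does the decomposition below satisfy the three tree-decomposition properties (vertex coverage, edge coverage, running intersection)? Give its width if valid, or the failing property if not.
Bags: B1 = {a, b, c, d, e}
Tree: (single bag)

Every vertex of G appears in some bag (union = {a, b, c, d, e}); every edge is covered by a bag; and for each vertex v the set of bags containing v is connected in the bag tree. The decomposition is therefore valid. The largest bag has 5 vertices, so the width is 4.

Yes; width 4.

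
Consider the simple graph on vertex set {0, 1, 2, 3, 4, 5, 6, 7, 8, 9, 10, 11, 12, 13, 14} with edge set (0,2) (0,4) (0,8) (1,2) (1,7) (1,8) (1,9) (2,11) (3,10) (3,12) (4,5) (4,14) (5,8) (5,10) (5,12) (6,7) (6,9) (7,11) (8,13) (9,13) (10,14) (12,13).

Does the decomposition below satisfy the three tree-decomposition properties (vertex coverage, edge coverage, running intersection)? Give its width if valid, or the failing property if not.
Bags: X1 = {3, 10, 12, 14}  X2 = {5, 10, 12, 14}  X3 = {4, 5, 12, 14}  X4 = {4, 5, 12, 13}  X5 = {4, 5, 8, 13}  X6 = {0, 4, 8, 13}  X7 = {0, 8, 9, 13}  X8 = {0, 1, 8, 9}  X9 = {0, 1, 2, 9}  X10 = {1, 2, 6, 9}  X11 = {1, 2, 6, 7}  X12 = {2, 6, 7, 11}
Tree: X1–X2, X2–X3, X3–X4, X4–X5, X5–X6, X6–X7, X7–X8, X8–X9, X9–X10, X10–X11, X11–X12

Yes; width 3.

Checking the three conditions: (i) the bags cover all of {0, 1, 2, 3, 4, 5, 6, 7, 8, 9, 10, 11, 12, 13, 14}; (ii) for each edge, some bag contains both endpoints; (iii) the bags containing any fixed vertex form a subtree. All hold, so the decomposition is valid with width 4 − 1 = 3.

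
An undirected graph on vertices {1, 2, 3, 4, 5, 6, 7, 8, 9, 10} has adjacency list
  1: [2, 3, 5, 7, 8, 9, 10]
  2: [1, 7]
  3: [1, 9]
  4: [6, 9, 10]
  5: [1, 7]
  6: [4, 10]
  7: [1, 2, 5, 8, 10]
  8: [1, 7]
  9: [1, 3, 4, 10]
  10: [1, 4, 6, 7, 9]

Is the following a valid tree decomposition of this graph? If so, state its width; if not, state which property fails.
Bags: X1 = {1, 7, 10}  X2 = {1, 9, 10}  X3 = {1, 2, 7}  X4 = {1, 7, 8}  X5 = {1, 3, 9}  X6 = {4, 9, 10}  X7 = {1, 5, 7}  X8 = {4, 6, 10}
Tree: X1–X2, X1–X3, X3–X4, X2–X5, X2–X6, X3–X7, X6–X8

Yes; width 2.

Vertex coverage: the bags together contain {1, 2, 3, 4, 5, 6, 7, 8, 9, 10}, the full vertex set. Edge coverage: each edge of G has both endpoints in at least one bag. Running intersection: for every vertex, the bags containing it form a connected subtree. All three properties hold, so this is a valid tree decomposition of width max|bag| − 1 = 2, and hence tw(G) ≤ 2.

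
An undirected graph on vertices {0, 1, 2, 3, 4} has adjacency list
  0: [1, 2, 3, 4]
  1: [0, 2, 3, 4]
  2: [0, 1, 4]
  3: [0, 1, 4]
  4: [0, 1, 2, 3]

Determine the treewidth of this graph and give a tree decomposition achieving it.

Treewidth 3.
One optimal decomposition is:
Bags: B1 = {0, 1, 2, 4}  B2 = {0, 1, 3, 4}
Tree: B1–B2

The largest bag has 4 vertices, giving width 3; this decomposition certifies tw(G) ≤ 3. For the lower bound, the 4 vertices {0, 1, 2, 4} are pairwise adjacent, and any tree decomposition puts a clique entirely inside one bag — forcing width ≥ 3. Combining the bounds, tw(G) = 3.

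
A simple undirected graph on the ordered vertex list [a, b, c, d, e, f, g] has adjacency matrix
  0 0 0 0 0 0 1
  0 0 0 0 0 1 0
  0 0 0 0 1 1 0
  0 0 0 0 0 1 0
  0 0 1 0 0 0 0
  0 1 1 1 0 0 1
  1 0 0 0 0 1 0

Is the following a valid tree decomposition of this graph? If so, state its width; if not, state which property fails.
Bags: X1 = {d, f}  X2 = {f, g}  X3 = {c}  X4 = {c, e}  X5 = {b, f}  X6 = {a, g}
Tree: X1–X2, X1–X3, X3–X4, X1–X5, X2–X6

A tree decomposition must satisfy three properties: every vertex lies in some bag; for every edge, both endpoints lie together in some bag; and for every vertex, the bags containing it form a connected subtree. Here edge (f,c) lies in no bag, so the decomposition is invalid.

No — edge (f,c) lies in no bag.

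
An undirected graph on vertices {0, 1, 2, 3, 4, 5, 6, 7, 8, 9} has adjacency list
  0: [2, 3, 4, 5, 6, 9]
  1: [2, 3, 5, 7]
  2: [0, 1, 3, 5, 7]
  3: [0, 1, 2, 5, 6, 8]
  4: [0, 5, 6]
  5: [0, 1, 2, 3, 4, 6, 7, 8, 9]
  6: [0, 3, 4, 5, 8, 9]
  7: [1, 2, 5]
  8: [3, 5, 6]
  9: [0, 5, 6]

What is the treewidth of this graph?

A width-3 tree decomposition is:
Bags: B1 = {0, 2, 3, 5}  B2 = {0, 3, 5, 6}  B3 = {0, 4, 5, 6}  B4 = {0, 5, 6, 9}  B5 = {1, 2, 3, 5}  B6 = {1, 2, 5, 7}  B7 = {3, 5, 6, 8}
Tree: B1–B2, B2–B3, B3–B4, B1–B5, B5–B6, B2–B7
The largest bag has 4 vertices, giving width 3; this decomposition certifies tw(G) ≤ 3. On the other hand G contains the 4-clique {0, 2, 3, 5}. A clique must lie in a single bag of any decomposition, so no decomposition can have width below 3. Combining the bounds, tw(G) = 3.

3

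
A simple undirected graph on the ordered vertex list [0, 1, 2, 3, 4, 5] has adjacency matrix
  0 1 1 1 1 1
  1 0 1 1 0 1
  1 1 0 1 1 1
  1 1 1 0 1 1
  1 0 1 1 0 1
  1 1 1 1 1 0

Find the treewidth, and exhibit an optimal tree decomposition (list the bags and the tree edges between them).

Each bag holds 5 vertices, so the decomposition has width 4, which upper-bounds the treewidth. On the other hand G contains the 5-clique {0, 1, 2, 3, 5}. A clique must lie in a single bag of any decomposition, so no decomposition can have width below 4. Hence tw(G) = 4 exactly.

Treewidth 4.
One such decomposition:
Bags: B1 = {0, 1, 2, 3, 5}  B2 = {0, 2, 3, 4, 5}
Tree: B1–B2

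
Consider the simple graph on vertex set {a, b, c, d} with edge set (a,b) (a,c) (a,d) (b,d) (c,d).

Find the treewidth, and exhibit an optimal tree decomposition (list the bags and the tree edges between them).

Each bag holds 3 vertices, so the decomposition has width 2, which upper-bounds the treewidth. For the lower bound, the 3 vertices {a, c, d} are pairwise adjacent, and any tree decomposition puts a clique entirely inside one bag — forcing width ≥ 2. Combining the bounds, tw(G) = 2.

Treewidth 2.
One such decomposition:
Bags: B1 = {a, b, d}  B2 = {a, c, d}
Tree: B1–B2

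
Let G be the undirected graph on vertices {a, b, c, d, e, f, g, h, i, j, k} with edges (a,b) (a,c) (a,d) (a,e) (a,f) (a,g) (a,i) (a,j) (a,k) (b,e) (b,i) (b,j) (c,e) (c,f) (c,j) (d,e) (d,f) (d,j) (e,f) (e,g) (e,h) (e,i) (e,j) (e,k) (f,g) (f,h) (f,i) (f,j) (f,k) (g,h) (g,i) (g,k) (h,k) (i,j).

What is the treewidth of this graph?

A width-4 tree decomposition is:
Bags: B1 = {a, e, f, g, i}  B2 = {a, e, f, g, k}  B3 = {a, e, f, i, j}  B4 = {a, b, e, i, j}  B5 = {a, c, e, f, j}  B6 = {a, d, e, f, j}  B7 = {e, f, g, h, k}
Tree: B1–B2, B1–B3, B3–B4, B3–B5, B3–B6, B2–B7
The largest bag has 5 vertices, giving width 4; this decomposition certifies tw(G) ≤ 4. Conversely, {e, f, g, h, k} is a clique of size 5, and the vertices of any clique must share a bag in every tree decomposition; so some bag has ≥ 5 vertices and tw(G) ≥ 4. Therefore the treewidth is 4.

4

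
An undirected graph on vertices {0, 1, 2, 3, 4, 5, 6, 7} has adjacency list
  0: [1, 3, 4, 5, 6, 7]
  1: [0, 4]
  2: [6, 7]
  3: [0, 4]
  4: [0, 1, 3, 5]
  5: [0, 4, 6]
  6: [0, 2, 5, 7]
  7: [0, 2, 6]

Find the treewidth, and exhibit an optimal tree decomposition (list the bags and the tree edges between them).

Each bag holds 3 vertices, so the decomposition has width 2, which upper-bounds the treewidth. For the lower bound, the 3 vertices {0, 1, 4} are pairwise adjacent, and any tree decomposition puts a clique entirely inside one bag — forcing width ≥ 2. Therefore the treewidth is 2.

Treewidth 2.
One optimal decomposition is:
Bags: B1 = {0, 3, 4}  B2 = {0, 4, 5}  B3 = {0, 5, 6}  B4 = {0, 1, 4}  B5 = {0, 6, 7}  B6 = {2, 6, 7}
Tree: B1–B2, B2–B3, B2–B4, B3–B5, B5–B6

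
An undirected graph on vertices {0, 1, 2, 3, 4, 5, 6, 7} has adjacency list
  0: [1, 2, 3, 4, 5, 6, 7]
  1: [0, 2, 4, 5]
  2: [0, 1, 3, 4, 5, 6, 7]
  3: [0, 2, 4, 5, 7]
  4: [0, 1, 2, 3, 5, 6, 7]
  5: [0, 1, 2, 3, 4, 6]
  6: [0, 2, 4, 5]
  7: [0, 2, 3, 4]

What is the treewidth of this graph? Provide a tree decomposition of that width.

The largest bag has 5 vertices, giving width 4; this decomposition certifies tw(G) ≤ 4. Conversely, {0, 1, 2, 4, 5} is a clique of size 5, and the vertices of any clique must share a bag in every tree decomposition; so some bag has ≥ 5 vertices and tw(G) ≥ 4. The upper and lower bounds meet at 4, so that is the treewidth.

Treewidth 4.
One optimal decomposition is:
Bags: B1 = {0, 1, 2, 4, 5}  B2 = {0, 2, 4, 5, 6}  B3 = {0, 2, 3, 4, 5}  B4 = {0, 2, 3, 4, 7}
Tree: B1–B2, B2–B3, B3–B4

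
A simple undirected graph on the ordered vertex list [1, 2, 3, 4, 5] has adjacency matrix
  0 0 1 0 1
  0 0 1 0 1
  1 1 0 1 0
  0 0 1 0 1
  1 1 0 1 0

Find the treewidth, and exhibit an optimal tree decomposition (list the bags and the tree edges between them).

Treewidth 2.
Bags: B1 = {2, 3, 5}  B2 = {1, 3, 5}  B3 = {3, 4, 5}
Tree: B1–B2, B2–B3

Every bag has size at most 3, so the width is 3 − 1 = 2 and tw(G) ≤ 2. The edges 2–5–1–3–2 form a cycle, so G is not a tree and its treewidth is at least 2. Therefore the treewidth is 2.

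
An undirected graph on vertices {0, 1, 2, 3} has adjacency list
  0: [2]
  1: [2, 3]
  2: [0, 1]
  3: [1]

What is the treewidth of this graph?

1

A width-1 tree decomposition is:
Bags: B1 = {1, 2}  B2 = {1, 3}  B3 = {0, 2}
Tree: B1–B2, B1–B3
Each bag holds 2 vertices, so the decomposition has width 1, which upper-bounds the treewidth. Any graph with an edge has treewidth ≥ 1, and G has the edge 1–2. Therefore the treewidth is 1.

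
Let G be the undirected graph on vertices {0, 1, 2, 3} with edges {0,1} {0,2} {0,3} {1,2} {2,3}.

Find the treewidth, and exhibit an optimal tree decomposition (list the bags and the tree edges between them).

Treewidth 2.
One optimal decomposition is:
Bags: B1 = {0, 2, 3}  B2 = {0, 1, 2}
Tree: B1–B2

Each bag holds 3 vertices, so the decomposition has width 2, which upper-bounds the treewidth. For the lower bound, the 3 vertices {0, 1, 2} are pairwise adjacent, and any tree decomposition puts a clique entirely inside one bag — forcing width ≥ 2. Combining the bounds, tw(G) = 2.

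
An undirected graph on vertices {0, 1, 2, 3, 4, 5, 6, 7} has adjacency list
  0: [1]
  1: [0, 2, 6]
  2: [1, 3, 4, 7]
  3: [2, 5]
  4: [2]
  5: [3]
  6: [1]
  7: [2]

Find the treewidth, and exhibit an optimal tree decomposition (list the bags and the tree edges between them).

Every bag has size at most 2, so the width is 2 − 1 = 1 and tw(G) ≤ 1. Any graph with an edge has treewidth ≥ 1, and G has the edge 4–2. Combining the bounds, tw(G) = 1.

Treewidth 1.
Bags: B1 = {2, 4}  B2 = {2, 7}  B3 = {2, 3}  B4 = {3, 5}  B5 = {1, 2}  B6 = {0, 1}  B7 = {1, 6}
Tree: B1–B2, B2–B3, B3–B4, B2–B5, B5–B6, B6–B7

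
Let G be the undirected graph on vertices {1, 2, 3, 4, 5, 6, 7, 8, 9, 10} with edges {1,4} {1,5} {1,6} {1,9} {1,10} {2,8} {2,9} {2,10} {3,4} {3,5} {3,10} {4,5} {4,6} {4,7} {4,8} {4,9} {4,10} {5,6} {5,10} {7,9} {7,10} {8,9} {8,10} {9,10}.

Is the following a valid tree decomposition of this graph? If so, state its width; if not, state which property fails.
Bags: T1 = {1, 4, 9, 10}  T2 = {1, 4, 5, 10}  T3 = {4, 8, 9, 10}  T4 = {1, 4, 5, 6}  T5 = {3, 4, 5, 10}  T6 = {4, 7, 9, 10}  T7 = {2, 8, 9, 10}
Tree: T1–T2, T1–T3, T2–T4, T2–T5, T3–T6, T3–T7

Every vertex of G appears in some bag (union = {1, 2, 3, 4, 5, 6, 7, 8, 9, 10}); every edge is covered by a bag; and for each vertex v the set of bags containing v is connected in the bag tree. The decomposition is therefore valid. The largest bag has 4 vertices, so the width is 3.

Yes; width 3.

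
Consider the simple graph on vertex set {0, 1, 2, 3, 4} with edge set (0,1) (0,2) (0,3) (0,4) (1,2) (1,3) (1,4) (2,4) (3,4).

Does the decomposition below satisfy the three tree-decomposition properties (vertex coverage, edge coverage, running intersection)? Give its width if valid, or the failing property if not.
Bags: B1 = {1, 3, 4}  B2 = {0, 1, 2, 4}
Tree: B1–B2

No — edge (0,3) lies in no bag.

A tree decomposition must satisfy three properties: every vertex lies in some bag; for every edge, both endpoints lie together in some bag; and for every vertex, the bags containing it form a connected subtree. Here edge (0,3) lies in no bag, so the decomposition is invalid.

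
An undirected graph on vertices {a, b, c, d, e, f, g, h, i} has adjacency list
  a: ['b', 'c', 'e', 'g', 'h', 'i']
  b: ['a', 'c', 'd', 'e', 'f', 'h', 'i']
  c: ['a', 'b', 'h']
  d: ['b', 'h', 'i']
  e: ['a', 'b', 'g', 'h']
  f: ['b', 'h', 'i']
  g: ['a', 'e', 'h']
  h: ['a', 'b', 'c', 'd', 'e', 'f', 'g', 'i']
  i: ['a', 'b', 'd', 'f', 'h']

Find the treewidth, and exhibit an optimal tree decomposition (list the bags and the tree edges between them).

Every bag has size at most 4, so the width is 4 − 1 = 3 and tw(G) ≤ 3. For the lower bound, the 4 vertices {a, e, g, h} are pairwise adjacent, and any tree decomposition puts a clique entirely inside one bag — forcing width ≥ 3. Hence tw(G) = 3 exactly.

Treewidth 3.
Bags: B1 = {a, b, h, i}  B2 = {a, b, e, h}  B3 = {b, f, h, i}  B4 = {b, d, h, i}  B5 = {a, e, g, h}  B6 = {a, b, c, h}
Tree: B1–B2, B1–B3, B1–B4, B2–B5, B2–B6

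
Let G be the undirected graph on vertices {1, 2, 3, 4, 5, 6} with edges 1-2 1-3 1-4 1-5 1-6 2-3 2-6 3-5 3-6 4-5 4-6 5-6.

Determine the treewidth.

A width-3 tree decomposition is:
Bags: B1 = {1, 2, 3, 6}  B2 = {1, 3, 5, 6}  B3 = {1, 4, 5, 6}
Tree: B1–B2, B2–B3
The largest bag has 4 vertices, giving width 3; this decomposition certifies tw(G) ≤ 3. For the lower bound, the 4 vertices {1, 2, 3, 6} are pairwise adjacent, and any tree decomposition puts a clique entirely inside one bag — forcing width ≥ 3. Combining the bounds, tw(G) = 3.

3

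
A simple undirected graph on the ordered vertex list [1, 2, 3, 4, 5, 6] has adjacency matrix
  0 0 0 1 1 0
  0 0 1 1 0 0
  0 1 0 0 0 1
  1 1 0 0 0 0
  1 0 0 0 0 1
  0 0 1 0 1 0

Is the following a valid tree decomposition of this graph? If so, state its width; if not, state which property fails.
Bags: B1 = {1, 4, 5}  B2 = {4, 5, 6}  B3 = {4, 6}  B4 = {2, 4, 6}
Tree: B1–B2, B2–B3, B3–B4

A tree decomposition must satisfy three properties: every vertex lies in some bag; for every edge, both endpoints lie together in some bag; and for every vertex, the bags containing it form a connected subtree. Here vertex 3 appears in no bag, so the decomposition is invalid.

No — vertex 3 appears in no bag.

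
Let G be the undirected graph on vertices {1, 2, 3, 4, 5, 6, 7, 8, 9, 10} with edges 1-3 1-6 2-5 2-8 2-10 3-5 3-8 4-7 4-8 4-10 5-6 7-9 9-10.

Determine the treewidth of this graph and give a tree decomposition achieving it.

The largest bag has 3 vertices, giving width 2; this decomposition certifies tw(G) ≤ 2. For the lower bound, G contains the cycle 9–7–4–10–9, so G is not a forest; only forests have treewidth ≤ 1, hence tw(G) ≥ 2. Combining the bounds, tw(G) = 2.

Treewidth 2.
Bags: B1 = {7, 9, 10}  B2 = {4, 7, 10}  B3 = {2, 4, 10}  B4 = {2, 4, 8}  B5 = {2, 5, 8}  B6 = {3, 5, 8}  B7 = {3, 5, 6}  B8 = {1, 3, 6}
Tree: B1–B2, B2–B3, B3–B4, B4–B5, B5–B6, B6–B7, B7–B8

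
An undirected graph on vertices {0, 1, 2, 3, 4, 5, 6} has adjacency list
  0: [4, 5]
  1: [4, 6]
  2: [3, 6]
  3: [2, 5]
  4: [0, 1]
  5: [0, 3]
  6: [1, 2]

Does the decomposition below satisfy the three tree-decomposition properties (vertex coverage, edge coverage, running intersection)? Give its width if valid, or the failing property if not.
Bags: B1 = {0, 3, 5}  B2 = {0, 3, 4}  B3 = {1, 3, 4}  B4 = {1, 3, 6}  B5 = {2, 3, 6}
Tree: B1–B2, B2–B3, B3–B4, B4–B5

Yes; width 2.

Checking the three conditions: (i) the bags cover all of {0, 1, 2, 3, 4, 5, 6}; (ii) for each edge, some bag contains both endpoints; (iii) the bags containing any fixed vertex form a subtree. All hold, so the decomposition is valid with width 3 − 1 = 2.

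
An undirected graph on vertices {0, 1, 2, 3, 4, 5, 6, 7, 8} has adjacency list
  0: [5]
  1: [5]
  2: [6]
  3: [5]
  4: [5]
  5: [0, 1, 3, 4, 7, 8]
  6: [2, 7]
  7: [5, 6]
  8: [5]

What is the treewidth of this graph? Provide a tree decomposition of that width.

Treewidth 1.
One such decomposition:
Bags: B1 = {1, 5}  B2 = {5, 7}  B3 = {6, 7}  B4 = {3, 5}  B5 = {2, 6}  B6 = {5, 8}  B7 = {4, 5}  B8 = {0, 5}
Tree: B1–B2, B2–B3, B2–B4, B3–B5, B2–B6, B2–B7, B6–B8

Each bag holds 2 vertices, so the decomposition has width 1, which upper-bounds the treewidth. G has an edge, so its treewidth is at least 1. Combining the bounds, tw(G) = 1.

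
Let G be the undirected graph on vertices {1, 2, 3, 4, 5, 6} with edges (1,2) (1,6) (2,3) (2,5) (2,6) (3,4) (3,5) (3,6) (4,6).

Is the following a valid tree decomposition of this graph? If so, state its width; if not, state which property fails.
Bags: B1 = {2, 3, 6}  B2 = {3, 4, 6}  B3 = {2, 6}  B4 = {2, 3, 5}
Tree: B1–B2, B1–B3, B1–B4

A tree decomposition must satisfy three properties: every vertex lies in some bag; for every edge, both endpoints lie together in some bag; and for every vertex, the bags containing it form a connected subtree. Here vertex 1 appears in no bag, so the decomposition is invalid.

No — vertex 1 appears in no bag.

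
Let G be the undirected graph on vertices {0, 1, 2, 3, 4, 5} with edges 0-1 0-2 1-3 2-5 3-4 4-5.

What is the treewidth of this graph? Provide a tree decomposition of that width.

Treewidth 2.
Bags: B1 = {0, 2, 5}  B2 = {0, 1, 5}  B3 = {1, 3, 5}  B4 = {3, 4, 5}
Tree: B1–B2, B2–B3, B3–B4

The largest bag has 3 vertices, giving width 2; this decomposition certifies tw(G) ≤ 2. Since 5–2–0–1–3–4–5 is a cycle in G, G is not acyclic. Forests are exactly the graphs of treewidth ≤ 1, so tw(G) ≥ 2. Therefore the treewidth is 2.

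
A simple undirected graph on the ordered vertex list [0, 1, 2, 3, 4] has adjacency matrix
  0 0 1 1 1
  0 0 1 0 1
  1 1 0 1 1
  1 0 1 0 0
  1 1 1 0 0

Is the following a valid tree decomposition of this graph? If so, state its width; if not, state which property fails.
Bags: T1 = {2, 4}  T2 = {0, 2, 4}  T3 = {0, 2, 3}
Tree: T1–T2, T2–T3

No — vertex 1 appears in no bag.

A tree decomposition must satisfy three properties: every vertex lies in some bag; for every edge, both endpoints lie together in some bag; and for every vertex, the bags containing it form a connected subtree. Here vertex 1 appears in no bag, so the decomposition is invalid.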